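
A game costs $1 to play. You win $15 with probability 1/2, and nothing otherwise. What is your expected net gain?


E[gain] = (15-1)×1/2 + (-1)×1/2
= 7 - 1/2 = 13/2

Expected net gain = $13/2 ≈ $6.50


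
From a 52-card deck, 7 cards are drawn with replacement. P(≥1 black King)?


P(not a black King) = 50/52 = 25/26
P(none in 7 draws) = (25/26)^7 = 6103515625/8031810176
P(≥1 black King) = 1 - 6103515625/8031810176 = 1928294551/8031810176

P = 1928294551/8031810176 ≈ 24.01%


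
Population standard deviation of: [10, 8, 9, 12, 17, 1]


Mean = 57/6 = 19/2
  (10-19/2)²=1/4
  (8-19/2)²=9/4
  (9-19/2)²=1/4
  (12-19/2)²=25/4
  (17-19/2)²=225/4
  (1-19/2)²=289/4
Σ(x-μ)² = 275/2
σ² = (275/2)/6 = 275/12

σ = √(275/12) ≈ 4.7871


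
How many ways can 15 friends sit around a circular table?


Circular arrangements of 15 distinct objects: fix one position to break rotational symmetry.
(n-1)! = 14! = 87178291200

87178291200


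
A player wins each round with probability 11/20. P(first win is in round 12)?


Geometric: P(X=12) = (1-p)^(k-1)×p = (9/20)^11×11/20 = 345191655699/4096000000000000

P(X=12) = 345191655699/4096000000000000 ≈ 0.01%


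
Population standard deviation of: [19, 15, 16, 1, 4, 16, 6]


Mean = 77/7 = 11
  (19-11)²=64
  (15-11)²=16
  (16-11)²=25
  (1-11)²=100
  (4-11)²=49
  (16-11)²=25
  (6-11)²=25
Σ(x-μ)² = 304
σ² = 304/7

σ = √(304/7) ≈ 6.5900


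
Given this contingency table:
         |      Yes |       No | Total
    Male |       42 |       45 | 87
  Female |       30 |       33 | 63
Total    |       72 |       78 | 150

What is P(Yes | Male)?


P(Yes | Male) = 42/(42+45) = 42/87 = 14/29

P(Yes|Male) = 14/29 ≈ 48.28%


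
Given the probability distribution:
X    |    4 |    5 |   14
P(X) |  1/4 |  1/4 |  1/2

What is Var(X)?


E[X] = 37/4
E[X²] = 433/4
Var(X) = E[X²] - (E[X])² = 433/4 - 1369/16 = 363/16

Var(X) = 363/16 ≈ 22.6875


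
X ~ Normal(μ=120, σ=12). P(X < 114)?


z = (114-120)/12 = -0.5
P(Z < -0.5) = 0.3085

P(X < 114) ≈ 0.3085


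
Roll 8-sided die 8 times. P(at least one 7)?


P(no 7)^8 = (7/8)^8 = 5764801/16777216
P(≥1) = 1 - 5764801/16777216 = 11012415/16777216

P = 11012415/16777216 ≈ 65.64%


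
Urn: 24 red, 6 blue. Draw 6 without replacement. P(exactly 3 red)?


Hypergeometric: C(24,3)×C(6,3)/C(30,6)
= 2024×20/593775 = 8096/118755

P(X=3) = 8096/118755 ≈ 6.82%


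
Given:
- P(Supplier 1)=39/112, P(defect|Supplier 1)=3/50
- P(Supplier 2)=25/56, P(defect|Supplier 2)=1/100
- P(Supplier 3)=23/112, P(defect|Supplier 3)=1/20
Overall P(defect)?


P(B) = Σ P(B|Aᵢ)×P(Aᵢ)
  3/50×39/112 = 117/5600
  1/100×25/56 = 1/224
  1/20×23/112 = 23/2240
Sum = 57/1600

P(defect) = 57/1600 ≈ 3.56%


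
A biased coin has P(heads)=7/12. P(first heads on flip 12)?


Geometric: P(X=12) = (1-p)^(k-1)×p = (5/12)^11×7/12 = 341796875/8916100448256

P(X=12) = 341796875/8916100448256 ≈ 0.00%


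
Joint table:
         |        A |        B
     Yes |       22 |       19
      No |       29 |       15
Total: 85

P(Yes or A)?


P(Yes∨A) = P(Yes) + P(A) - P(Yes∧A)
= (41 + 51 - 22)/85 = 70/85 = 14/17

P = 14/17 ≈ 82.35%


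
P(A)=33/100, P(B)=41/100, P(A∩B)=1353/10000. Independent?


P(A)×P(B) = 1353/10000
P(A∩B) = 1353/10000
Equal ✓ → Independent

Yes, independent


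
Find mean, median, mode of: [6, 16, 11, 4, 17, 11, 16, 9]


Sorted: [4, 6, 9, 11, 11, 16, 16, 17]
Mean = 90/8 = 45/4
Median = 11
Freq: {6: 1, 16: 2, 11: 2, 4: 1, 17: 1, 9: 1}
Mode: [11, 16]

Mean=45/4, Median=11, Mode=[11, 16]


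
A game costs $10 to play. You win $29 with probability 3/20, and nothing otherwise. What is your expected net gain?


E[gain] = (29-10)×3/20 + (-10)×17/20
= 57/20 - 17/2 = -113/20

Expected net gain = $-113/20 ≈ $-5.65


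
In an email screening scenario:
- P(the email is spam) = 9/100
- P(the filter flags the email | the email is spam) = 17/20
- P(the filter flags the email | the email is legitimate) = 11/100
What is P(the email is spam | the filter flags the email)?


Using Bayes' theorem:
P(A|B) = P(B|A)·P(A) / P(B)

P(the filter flags the email) = 17/20 × 9/100 + 11/100 × 91/100
= 153/2000 + 1001/10000 = 883/5000

P(the email is spam|the filter flags the email) = (153/2000) / (883/5000) = 765/1766

P(the email is spam|the filter flags the email) = 765/1766 ≈ 43.32%


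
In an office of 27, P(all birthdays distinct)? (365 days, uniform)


P(all different) = Π(365-i)/365 for i=0..26
= (365/365)×(364/365)×...×(339/365)
= 0.373141

P ≈ 0.3731 ≈ 37.31%


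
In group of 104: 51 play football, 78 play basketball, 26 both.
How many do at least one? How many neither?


|A∪B| = 51+78-26 = 103
Neither = 104-103 = 1

At least one: 103; Neither: 1


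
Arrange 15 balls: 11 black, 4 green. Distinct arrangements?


15!/(11!×4!) = 1365

1365


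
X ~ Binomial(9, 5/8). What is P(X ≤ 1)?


P(X ≤ 1) = Σ P(X=i) for i=0..1
P(X=0) = 19683/134217728
P(X=1) = 295245/134217728
Sum = 19683/8388608

P(X ≤ 1) = 19683/8388608 ≈ 0.23%


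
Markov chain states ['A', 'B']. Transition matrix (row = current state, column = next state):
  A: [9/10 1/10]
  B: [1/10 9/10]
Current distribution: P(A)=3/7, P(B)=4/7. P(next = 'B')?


P(next=B) = Σᵢ P(now=i)×P(i→B)
= 3/7×1/10 + 4/7×9/10
= 3/70 + 18/35 = 39/70

P = 39/70 ≈ 0.5571


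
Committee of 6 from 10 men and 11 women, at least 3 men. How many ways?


Count by #men:
  3M,3W: C(10,3)×C(11,3)=19800
  4M,2W: C(10,4)×C(11,2)=11550
  5M,1W: C(10,5)×C(11,1)=2772
  6M,0W: C(10,6)×C(11,0)=210
Total = 34332

34332


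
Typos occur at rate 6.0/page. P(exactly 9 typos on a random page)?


Poisson(λ=6.0): P(X=9) = e^(-λ)×λ^k/k!
= e^(-6.0) × 6.0^9 / 9!
≈ 0.002478752177 × 10077696 / 362880 ≈ 0.068838

P(X=9) ≈ 0.068838 ≈ 6.88%


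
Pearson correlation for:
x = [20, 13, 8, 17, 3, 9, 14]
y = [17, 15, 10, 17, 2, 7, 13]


n=7, Σx=84, Σy=81, Σxy=1155, Σx²=1208, Σy²=1125
r = (7×1155 - 84×81)/√((7×1208 - 84²)(7×1125 - 81²))
= 1281/√(1400×1314) = 1281/√1839600 ≈ 1281/1356.3185 ≈ 0.9445

r ≈ 0.9445


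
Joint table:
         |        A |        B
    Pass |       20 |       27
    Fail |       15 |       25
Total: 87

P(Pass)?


P(Pass) = (20+27)/87 = 47/87

P(Pass) = 47/87 ≈ 54.02%


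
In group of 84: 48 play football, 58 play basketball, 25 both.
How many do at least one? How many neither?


|A∪B| = 48+58-25 = 81
Neither = 84-81 = 3

At least one: 81; Neither: 3


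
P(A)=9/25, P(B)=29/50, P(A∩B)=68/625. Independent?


P(A)×P(B) = 261/1250
P(A∩B) = 68/625
Not equal → NOT independent

No, not independent


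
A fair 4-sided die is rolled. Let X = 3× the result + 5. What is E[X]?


E[die] = (1+4)/2 = 5/2
E[X] = 3×5/2 + 5 = 25/2

E[X] = 25/2


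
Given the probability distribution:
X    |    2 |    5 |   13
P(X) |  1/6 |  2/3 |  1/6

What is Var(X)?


E[X] = 35/6
E[X²] = 91/2
Var(X) = E[X²] - (E[X])² = 91/2 - 1225/36 = 413/36

Var(X) = 413/36 ≈ 11.4722


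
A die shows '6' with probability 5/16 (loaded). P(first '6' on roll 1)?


Geometric: P(X=1) = (1-p)^(k-1)×p = (11/16)^0×5/16 = 5/16

P(X=1) = 5/16 ≈ 31.25%


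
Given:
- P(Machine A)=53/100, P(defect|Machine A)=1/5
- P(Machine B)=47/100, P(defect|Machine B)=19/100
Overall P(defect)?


P(B) = Σ P(B|Aᵢ)×P(Aᵢ)
  1/5×53/100 = 53/500
  19/100×47/100 = 893/10000
Sum = 1953/10000

P(defect) = 1953/10000 ≈ 19.53%


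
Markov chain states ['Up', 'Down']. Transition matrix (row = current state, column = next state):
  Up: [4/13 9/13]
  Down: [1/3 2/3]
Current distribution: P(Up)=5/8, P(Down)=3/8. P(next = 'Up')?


P(next=Up) = Σᵢ P(now=i)×P(i→Up)
= 5/8×4/13 + 3/8×1/3
= 5/26 + 1/8 = 33/104

P = 33/104 ≈ 0.3173


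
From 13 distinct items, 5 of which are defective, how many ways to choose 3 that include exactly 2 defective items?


Choose 2 of the 5 defective items and 1 of the other 8 items:
C(5,2)×C(8,1) = 10×8 = 80

80


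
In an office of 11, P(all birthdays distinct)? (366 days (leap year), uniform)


P(all different) = Π(366-i)/366 for i=0..10
= (366/366)×(365/366)×...×(356/366)
= 0.859219

P ≈ 0.8592 ≈ 85.92%


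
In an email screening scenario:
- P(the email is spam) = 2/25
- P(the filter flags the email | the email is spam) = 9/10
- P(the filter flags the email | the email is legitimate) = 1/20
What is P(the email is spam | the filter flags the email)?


Using Bayes' theorem:
P(A|B) = P(B|A)·P(A) / P(B)

P(the filter flags the email) = 9/10 × 2/25 + 1/20 × 23/25
= 9/125 + 23/500 = 59/500

P(the email is spam|the filter flags the email) = (9/125) / (59/500) = 36/59

P(the email is spam|the filter flags the email) = 36/59 ≈ 61.02%


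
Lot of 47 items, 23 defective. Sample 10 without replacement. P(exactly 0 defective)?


Hypergeometric: C(23,0)×C(24,10)/C(47,10)
= 1×1961256/5178066751 = 408/1077193

P(X=0) = 408/1077193 ≈ 0.04%


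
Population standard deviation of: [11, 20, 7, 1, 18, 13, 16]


Mean = 86/7
  (11-86/7)²=81/49
  (20-86/7)²=2916/49
  (7-86/7)²=1369/49
  (1-86/7)²=6241/49
  (18-86/7)²=1600/49
  (13-86/7)²=25/49
  (16-86/7)²=676/49
Σ(x-μ)² = 1844/7
σ² = (1844/7)/7 = 1844/49

σ = √(1844/49) ≈ 6.1345


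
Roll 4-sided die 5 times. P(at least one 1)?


P(no 1)^5 = (3/4)^5 = 243/1024
P(≥1) = 1 - 243/1024 = 781/1024

P = 781/1024 ≈ 76.27%


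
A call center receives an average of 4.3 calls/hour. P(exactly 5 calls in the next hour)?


Poisson(λ=4.3): P(X=5) = e^(-λ)×λ^k/k!
= e^(-4.3) × 4.3^5 / 5!
≈ 0.01356855901 × 1470.08443 / 120 ≈ 0.166224

P(X=5) ≈ 0.166224 ≈ 16.62%


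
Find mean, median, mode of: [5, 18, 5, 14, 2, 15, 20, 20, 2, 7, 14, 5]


Sorted: [2, 2, 5, 5, 5, 7, 14, 14, 15, 18, 20, 20]
Mean = 127/12
Median = 21/2
Freq: {5: 3, 18: 1, 14: 2, 2: 2, 15: 1, 20: 2, 7: 1}
Mode: [5]

Mean=127/12, Median=21/2, Mode=5


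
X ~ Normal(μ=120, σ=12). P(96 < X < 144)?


z₁=(96-120)/12=-2.0, z₂=(144-120)/12=2.0
P = Φ(2.0) - Φ(-2.0) = 0.977250 - 0.022750 = 0.954500 ≈ 0.9545

P(96 < X < 144) ≈ 0.9545


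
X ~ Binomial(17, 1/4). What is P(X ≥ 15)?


P(X ≥ 15) = Σ P(X=i) for i=15..17
P(X=15) = 153/2147483648
P(X=16) = 51/17179869184
P(X=17) = 1/17179869184
Sum = 319/4294967296

P(X ≥ 15) = 319/4294967296 ≈ 0.00%


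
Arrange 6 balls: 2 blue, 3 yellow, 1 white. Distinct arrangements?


6!/(2!×3!×1!) = 60

60


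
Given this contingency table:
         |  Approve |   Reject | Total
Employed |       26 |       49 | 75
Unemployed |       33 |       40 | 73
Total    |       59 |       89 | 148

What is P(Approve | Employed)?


P(Approve | Employed) = 26/(26+49) = 26/75

P(Approve|Employed) = 26/75 ≈ 34.67%


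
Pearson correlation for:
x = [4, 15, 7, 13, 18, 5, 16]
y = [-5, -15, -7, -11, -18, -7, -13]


n=7, Σx=78, Σy=-76, Σxy=-1004, Σx²=1064, Σy²=962
r = (7×(-1004) - 78×(-76))/√((7×1064 - 78²)(7×962 - (-76)²))
= -1100/√(1364×958) = -1100/√1306712 ≈ -1100/1143.1150 ≈ -0.9623

r ≈ -0.9623


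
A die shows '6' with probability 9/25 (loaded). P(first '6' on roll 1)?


Geometric: P(X=1) = (1-p)^(k-1)×p = (16/25)^0×9/25 = 9/25

P(X=1) = 9/25 ≈ 36.00%


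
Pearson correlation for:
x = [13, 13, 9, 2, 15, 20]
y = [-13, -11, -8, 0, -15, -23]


n=6, Σx=72, Σy=-70, Σxy=-1069, Σx²=1048, Σy²=1108
r = (6×(-1069) - 72×(-70))/√((6×1048 - 72²)(6×1108 - (-70)²))
= -1374/√(1104×1748) = -1374/√1929792 ≈ -1374/1389.1695 ≈ -0.9891

r ≈ -0.9891


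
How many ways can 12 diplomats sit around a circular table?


Circular arrangements of 12 distinct objects: fix one position to break rotational symmetry.
(n-1)! = 11! = 39916800

39916800


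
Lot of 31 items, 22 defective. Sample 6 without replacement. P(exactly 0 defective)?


Hypergeometric: C(22,0)×C(9,6)/C(31,6)
= 1×84/736281 = 4/35061

P(X=0) = 4/35061 ≈ 0.01%


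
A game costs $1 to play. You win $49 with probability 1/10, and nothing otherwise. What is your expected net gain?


E[gain] = (49-1)×1/10 + (-1)×9/10
= 24/5 - 9/10 = 39/10

Expected net gain = $39/10 ≈ $3.90


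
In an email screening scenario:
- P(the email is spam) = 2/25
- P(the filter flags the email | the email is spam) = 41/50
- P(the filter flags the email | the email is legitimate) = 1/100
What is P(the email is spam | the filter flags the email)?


Using Bayes' theorem:
P(A|B) = P(B|A)·P(A) / P(B)

P(the filter flags the email) = 41/50 × 2/25 + 1/100 × 23/25
= 41/625 + 23/2500 = 187/2500

P(the email is spam|the filter flags the email) = (41/625) / (187/2500) = 164/187

P(the email is spam|the filter flags the email) = 164/187 ≈ 87.70%


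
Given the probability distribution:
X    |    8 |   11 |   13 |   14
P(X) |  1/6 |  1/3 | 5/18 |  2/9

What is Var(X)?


E[X] = 211/18
E[X²] = 283/2
Var(X) = E[X²] - (E[X])² = 283/2 - 44521/324 = 1325/324

Var(X) = 1325/324 ≈ 4.0895


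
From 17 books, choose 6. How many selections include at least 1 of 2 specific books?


Complement: C(17,6) - C(15,6) = 12376 - 5005 = 7371

7371


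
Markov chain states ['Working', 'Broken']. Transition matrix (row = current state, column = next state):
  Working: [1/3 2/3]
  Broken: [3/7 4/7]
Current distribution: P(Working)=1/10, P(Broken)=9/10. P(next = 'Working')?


P(next=Working) = Σᵢ P(now=i)×P(i→Working)
= 1/10×1/3 + 9/10×3/7
= 1/30 + 27/70 = 44/105

P = 44/105 ≈ 0.4190


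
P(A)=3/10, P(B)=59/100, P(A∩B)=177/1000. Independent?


P(A)×P(B) = 177/1000
P(A∩B) = 177/1000
Equal ✓ → Independent

Yes, independent


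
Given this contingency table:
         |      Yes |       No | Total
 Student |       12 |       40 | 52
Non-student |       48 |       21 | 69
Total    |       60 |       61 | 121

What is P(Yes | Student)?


P(Yes | Student) = 12/(12+40) = 12/52 = 3/13

P(Yes|Student) = 3/13 ≈ 23.08%


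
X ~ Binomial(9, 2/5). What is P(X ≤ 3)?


P(X ≤ 3) = Σ P(X=i) for i=0..3
P(X=0) = 19683/1953125
P(X=1) = 118098/1953125
P(X=2) = 314928/1953125
P(X=3) = 489888/1953125
Sum = 942597/1953125

P(X ≤ 3) = 942597/1953125 ≈ 48.26%


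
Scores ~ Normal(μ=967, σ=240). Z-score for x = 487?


z = (x - μ)/σ = (487 - 967)/240 = -2.0

z = -2.0


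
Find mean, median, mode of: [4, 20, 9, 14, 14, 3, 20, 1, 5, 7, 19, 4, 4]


Sorted: [1, 3, 4, 4, 4, 5, 7, 9, 14, 14, 19, 20, 20]
Mean = 124/13
Median = 7
Freq: {4: 3, 20: 2, 9: 1, 14: 2, 3: 1, 1: 1, 5: 1, 7: 1, 19: 1}
Mode: [4]

Mean=124/13, Median=7, Mode=4


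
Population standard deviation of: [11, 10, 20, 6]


Mean = 47/4
  (11-47/4)²=9/16
  (10-47/4)²=49/16
  (20-47/4)²=1089/16
  (6-47/4)²=529/16
Σ(x-μ)² = 419/4
σ² = (419/4)/4 = 419/16

σ = √(419/16) ≈ 5.1174


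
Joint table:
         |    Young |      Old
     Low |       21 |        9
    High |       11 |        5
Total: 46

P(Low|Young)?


P(Low|Young) = 21/(21+11) = 21/32

P = 21/32 ≈ 65.62%


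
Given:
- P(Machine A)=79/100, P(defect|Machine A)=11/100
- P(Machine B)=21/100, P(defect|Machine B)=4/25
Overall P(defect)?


P(B) = Σ P(B|Aᵢ)×P(Aᵢ)
  11/100×79/100 = 869/10000
  4/25×21/100 = 21/625
Sum = 241/2000

P(defect) = 241/2000 ≈ 12.05%


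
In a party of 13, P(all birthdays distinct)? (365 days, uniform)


P(all different) = Π(365-i)/365 for i=0..12
= (365/365)×(364/365)×...×(353/365)
= 0.805590

P ≈ 0.8056 ≈ 80.56%


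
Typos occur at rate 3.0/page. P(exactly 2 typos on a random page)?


Poisson(λ=3.0): P(X=2) = e^(-λ)×λ^k/k!
= e^(-3.0) × 3.0^2 / 2!
≈ 0.04978706837 × 9 / 2 ≈ 0.224042

P(X=2) ≈ 0.224042 ≈ 22.40%


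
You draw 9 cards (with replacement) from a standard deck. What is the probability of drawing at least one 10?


P(not a 10) = 48/52 = 12/13
P(none in 9 draws) = (12/13)^9 = 5159780352/10604499373
P(≥1 10) = 1 - 5159780352/10604499373 = 5444719021/10604499373

P = 5444719021/10604499373 ≈ 51.34%


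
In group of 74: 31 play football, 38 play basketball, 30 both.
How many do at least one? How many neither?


|A∪B| = 31+38-30 = 39
Neither = 74-39 = 35

At least one: 39; Neither: 35


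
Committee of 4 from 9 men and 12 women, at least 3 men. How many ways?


Count by #men:
  3M,1W: C(9,3)×C(12,1)=1008
  4M,0W: C(9,4)×C(12,0)=126
Total = 1134

1134


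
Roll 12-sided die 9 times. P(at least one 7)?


P(no 7)^9 = (11/12)^9 = 2357947691/5159780352
P(≥1) = 1 - 2357947691/5159780352 = 2801832661/5159780352

P = 2801832661/5159780352 ≈ 54.30%


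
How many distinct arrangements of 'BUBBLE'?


Letters: 6, freq: {'B': 3, 'U': 1, 'L': 1, 'E': 1}
6!/(3!×1!×1!×1!) = 720/6 = 120

120


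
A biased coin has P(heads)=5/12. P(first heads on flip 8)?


Geometric: P(X=8) = (1-p)^(k-1)×p = (7/12)^7×5/12 = 4117715/429981696

P(X=8) = 4117715/429981696 ≈ 0.96%


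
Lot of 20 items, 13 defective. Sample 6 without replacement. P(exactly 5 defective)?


Hypergeometric: C(13,5)×C(7,1)/C(20,6)
= 1287×7/38760 = 3003/12920

P(X=5) = 3003/12920 ≈ 23.24%


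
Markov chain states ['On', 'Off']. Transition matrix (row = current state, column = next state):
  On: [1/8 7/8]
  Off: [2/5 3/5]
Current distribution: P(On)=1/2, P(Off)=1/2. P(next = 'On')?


P(next=On) = Σᵢ P(now=i)×P(i→On)
= 1/2×1/8 + 1/2×2/5
= 1/16 + 1/5 = 21/80

P = 21/80 ≈ 0.2625


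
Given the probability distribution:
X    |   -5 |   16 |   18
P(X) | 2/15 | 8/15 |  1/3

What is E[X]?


E[X] = Σ x·P(X=x)
= (-5)×(2/15) + (16)×(8/15) + (18)×(1/3)
= 208/15

E[X] = 208/15


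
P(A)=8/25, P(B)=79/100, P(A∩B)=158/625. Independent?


P(A)×P(B) = 158/625
P(A∩B) = 158/625
Equal ✓ → Independent

Yes, independent


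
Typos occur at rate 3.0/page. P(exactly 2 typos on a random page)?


Poisson(λ=3.0): P(X=2) = e^(-λ)×λ^k/k!
= e^(-3.0) × 3.0^2 / 2!
≈ 0.04978706837 × 9 / 2 ≈ 0.224042

P(X=2) ≈ 0.224042 ≈ 22.40%


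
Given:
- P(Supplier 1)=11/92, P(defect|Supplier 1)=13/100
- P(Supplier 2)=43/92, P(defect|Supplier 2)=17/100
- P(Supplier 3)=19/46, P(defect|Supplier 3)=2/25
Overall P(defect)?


P(B) = Σ P(B|Aᵢ)×P(Aᵢ)
  13/100×11/92 = 143/9200
  17/100×43/92 = 731/9200
  2/25×19/46 = 19/575
Sum = 589/4600

P(defect) = 589/4600 ≈ 12.80%


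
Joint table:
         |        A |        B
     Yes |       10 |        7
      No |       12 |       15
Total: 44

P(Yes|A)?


P(Yes|A) = 10/(10+12) = 10/22 = 5/11

P = 5/11 ≈ 45.45%


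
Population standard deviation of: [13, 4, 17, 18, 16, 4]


Mean = 72/6 = 12
  (13-12)²=1
  (4-12)²=64
  (17-12)²=25
  (18-12)²=36
  (16-12)²=16
  (4-12)²=64
Σ(x-μ)² = 206
σ² = 206/6 = 103/3

σ = √(103/3) ≈ 5.8595


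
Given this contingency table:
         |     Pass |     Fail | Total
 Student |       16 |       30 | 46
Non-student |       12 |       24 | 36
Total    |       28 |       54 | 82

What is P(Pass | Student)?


P(Pass | Student) = 16/(16+30) = 16/46 = 8/23

P(Pass|Student) = 8/23 ≈ 34.78%


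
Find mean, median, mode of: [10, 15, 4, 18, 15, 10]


Sorted: [4, 10, 10, 15, 15, 18]
Mean = 72/6 = 12
Median = 25/2
Freq: {10: 2, 15: 2, 4: 1, 18: 1}
Mode: [10, 15]

Mean=12, Median=25/2, Mode=[10, 15]


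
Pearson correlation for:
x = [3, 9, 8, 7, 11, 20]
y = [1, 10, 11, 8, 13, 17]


n=6, Σx=58, Σy=60, Σxy=720, Σx²=724, Σy²=744
r = (6×720 - 58×60)/√((6×724 - 58²)(6×744 - 60²))
= 840/√(980×864) = 840/√846720 ≈ 840/920.1739 ≈ 0.9129

r ≈ 0.9129


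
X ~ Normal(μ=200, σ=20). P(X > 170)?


z = (170-200)/20 = -1.5
P(X > 170) = 1 - P(Z ≤ -1.5) = 1 - 0.0668 = 0.9332

P(X > 170) ≈ 0.9332


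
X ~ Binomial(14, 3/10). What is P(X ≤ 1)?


P(X ≤ 1) = Σ P(X=i) for i=0..1
P(X=0) = 678223072849/100000000000000
P(X=1) = 2034669218547/50000000000000
Sum = 4747561509943/100000000000000

P(X ≤ 1) = 4747561509943/100000000000000 ≈ 4.75%


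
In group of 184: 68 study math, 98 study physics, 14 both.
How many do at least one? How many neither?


|A∪B| = 68+98-14 = 152
Neither = 184-152 = 32

At least one: 152; Neither: 32


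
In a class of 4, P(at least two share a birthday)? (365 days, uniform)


P(all different) = Π(365-i)/365 for i=0..3
= 0.983644
P(match) = 1 - 0.983644 = 0.016356

P ≈ 0.0164 ≈ 1.64%


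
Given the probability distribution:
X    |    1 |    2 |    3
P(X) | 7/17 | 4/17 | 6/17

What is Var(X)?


E[X] = 33/17
E[X²] = 77/17
Var(X) = E[X²] - (E[X])² = 77/17 - 1089/289 = 220/289

Var(X) = 220/289 ≈ 0.7612


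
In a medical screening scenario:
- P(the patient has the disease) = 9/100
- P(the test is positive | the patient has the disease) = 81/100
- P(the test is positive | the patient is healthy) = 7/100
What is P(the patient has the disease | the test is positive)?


Using Bayes' theorem:
P(A|B) = P(B|A)·P(A) / P(B)

P(the test is positive) = 81/100 × 9/100 + 7/100 × 91/100
= 729/10000 + 637/10000 = 683/5000

P(the patient has the disease|the test is positive) = (729/10000) / (683/5000) = 729/1366

P(the patient has the disease|the test is positive) = 729/1366 ≈ 53.37%


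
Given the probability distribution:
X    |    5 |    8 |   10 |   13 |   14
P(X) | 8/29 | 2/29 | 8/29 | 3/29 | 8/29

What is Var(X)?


E[X] = 287/29
E[X²] = 3203/29
Var(X) = E[X²] - (E[X])² = 3203/29 - 82369/841 = 10518/841

Var(X) = 10518/841 ≈ 12.5065


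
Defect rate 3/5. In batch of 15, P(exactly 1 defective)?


Binomial: P(X=1) = C(15,1)×p^1×(1-p)^14
= 15 × 3/5 × 16384/6103515625 = 147456/6103515625

P(X=1) = 147456/6103515625 ≈ 0.00%


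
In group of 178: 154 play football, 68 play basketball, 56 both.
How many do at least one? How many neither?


|A∪B| = 154+68-56 = 166
Neither = 178-166 = 12

At least one: 166; Neither: 12


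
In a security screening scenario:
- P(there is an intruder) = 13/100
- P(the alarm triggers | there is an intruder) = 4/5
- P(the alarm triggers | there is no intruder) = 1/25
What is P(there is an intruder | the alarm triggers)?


Using Bayes' theorem:
P(A|B) = P(B|A)·P(A) / P(B)

P(the alarm triggers) = 4/5 × 13/100 + 1/25 × 87/100
= 13/125 + 87/2500 = 347/2500

P(there is an intruder|the alarm triggers) = (13/125) / (347/2500) = 260/347

P(there is an intruder|the alarm triggers) = 260/347 ≈ 74.93%


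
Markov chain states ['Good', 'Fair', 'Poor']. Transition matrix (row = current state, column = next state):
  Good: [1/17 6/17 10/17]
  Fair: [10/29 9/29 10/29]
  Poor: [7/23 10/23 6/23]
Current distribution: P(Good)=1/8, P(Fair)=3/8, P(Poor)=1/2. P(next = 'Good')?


P(next=Good) = Σᵢ P(now=i)×P(i→Good)
= 1/8×1/17 + 3/8×10/29 + 1/2×7/23
= 1/136 + 15/116 + 7/46 = 26201/90712

P = 26201/90712 ≈ 0.2888


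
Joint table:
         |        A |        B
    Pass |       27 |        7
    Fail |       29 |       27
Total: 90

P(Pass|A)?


P(Pass|A) = 27/(27+29) = 27/56

P = 27/56 ≈ 48.21%


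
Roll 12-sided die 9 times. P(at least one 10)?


P(no 10)^9 = (11/12)^9 = 2357947691/5159780352
P(≥1) = 1 - 2357947691/5159780352 = 2801832661/5159780352

P = 2801832661/5159780352 ≈ 54.30%


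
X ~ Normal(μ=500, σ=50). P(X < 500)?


z = (500-500)/50 = 0.0
P(Z < 0.0) = 0.5000

P(X < 500) ≈ 0.5000


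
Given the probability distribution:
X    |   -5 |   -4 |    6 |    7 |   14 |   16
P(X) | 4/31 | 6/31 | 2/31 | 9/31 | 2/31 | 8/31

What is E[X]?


E[X] = Σ x·P(X=x)
= (-5)×(4/31) + (-4)×(6/31) + (6)×(2/31) + (7)×(9/31) + (14)×(2/31) + (16)×(8/31)
= 187/31

E[X] = 187/31


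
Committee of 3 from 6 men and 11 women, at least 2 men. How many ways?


Count by #men:
  2M,1W: C(6,2)×C(11,1)=165
  3M,0W: C(6,3)×C(11,0)=20
Total = 185

185


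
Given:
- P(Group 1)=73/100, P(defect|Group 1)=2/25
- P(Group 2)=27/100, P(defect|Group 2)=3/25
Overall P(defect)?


P(B) = Σ P(B|Aᵢ)×P(Aᵢ)
  2/25×73/100 = 73/1250
  3/25×27/100 = 81/2500
Sum = 227/2500

P(defect) = 227/2500 ≈ 9.08%


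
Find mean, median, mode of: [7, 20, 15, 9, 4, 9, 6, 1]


Sorted: [1, 4, 6, 7, 9, 9, 15, 20]
Mean = 71/8
Median = 8
Freq: {7: 1, 20: 1, 15: 1, 9: 2, 4: 1, 6: 1, 1: 1}
Mode: [9]

Mean=71/8, Median=8, Mode=9


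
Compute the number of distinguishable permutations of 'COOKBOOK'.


Letters: 8, freq: {'C': 1, 'O': 4, 'K': 2, 'B': 1}
8!/(1!×4!×2!×1!) = 40320/48 = 840

840


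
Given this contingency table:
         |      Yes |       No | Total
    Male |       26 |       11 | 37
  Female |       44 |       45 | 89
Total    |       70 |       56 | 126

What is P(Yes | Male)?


P(Yes | Male) = 26/(26+11) = 26/37

P(Yes|Male) = 26/37 ≈ 70.27%


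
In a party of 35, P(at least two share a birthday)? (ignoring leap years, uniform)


P(all different) = Π(365-i)/365 for i=0..34
= 0.185617
P(match) = 1 - 0.185617 = 0.814383

P ≈ 0.8144 ≈ 81.44%


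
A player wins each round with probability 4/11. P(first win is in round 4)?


Geometric: P(X=4) = (1-p)^(k-1)×p = (7/11)^3×4/11 = 1372/14641

P(X=4) = 1372/14641 ≈ 9.37%


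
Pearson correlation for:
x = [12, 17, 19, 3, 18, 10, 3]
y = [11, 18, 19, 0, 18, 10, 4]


n=7, Σx=82, Σy=80, Σxy=1235, Σx²=1236, Σy²=1246
r = (7×1235 - 82×80)/√((7×1236 - 82²)(7×1246 - 80²))
= 2085/√(1928×2322) = 2085/√4476816 ≈ 2085/2115.8488 ≈ 0.9854

r ≈ 0.9854


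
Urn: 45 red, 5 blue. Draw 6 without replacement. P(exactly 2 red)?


Hypergeometric: C(45,2)×C(5,4)/C(50,6)
= 990×5/15890700 = 33/105938

P(X=2) = 33/105938 ≈ 0.03%


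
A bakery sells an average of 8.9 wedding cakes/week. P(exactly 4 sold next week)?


Poisson(λ=8.9): P(X=4) = e^(-λ)×λ^k/k!
= e^(-8.9) × 8.9^4 / 4!
≈ 0.0001363889265 × 6274.2241 / 24 ≈ 0.035656

P(X=4) ≈ 0.035656 ≈ 3.57%


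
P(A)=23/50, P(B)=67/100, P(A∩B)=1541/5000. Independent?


P(A)×P(B) = 1541/5000
P(A∩B) = 1541/5000
Equal ✓ → Independent

Yes, independent


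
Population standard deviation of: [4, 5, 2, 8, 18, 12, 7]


Mean = 56/7 = 8
  (4-8)²=16
  (5-8)²=9
  (2-8)²=36
  (8-8)²=0
  (18-8)²=100
  (12-8)²=16
  (7-8)²=1
Σ(x-μ)² = 178
σ² = 178/7

σ = √(178/7) ≈ 5.0427


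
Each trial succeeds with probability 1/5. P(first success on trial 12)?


Geometric: P(X=12) = (1-p)^(k-1)×p = (4/5)^11×1/5 = 4194304/244140625

P(X=12) = 4194304/244140625 ≈ 1.72%


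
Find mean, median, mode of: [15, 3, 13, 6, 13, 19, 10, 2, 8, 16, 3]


Sorted: [2, 3, 3, 6, 8, 10, 13, 13, 15, 16, 19]
Mean = 108/11
Median = 10
Freq: {15: 1, 3: 2, 13: 2, 6: 1, 19: 1, 10: 1, 2: 1, 8: 1, 16: 1}
Mode: [3, 13]

Mean=108/11, Median=10, Mode=[3, 13]


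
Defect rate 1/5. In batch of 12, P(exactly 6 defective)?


Binomial: P(X=6) = C(12,6)×p^6×(1-p)^6
= 924 × 1/15625 × 4096/15625 = 3784704/244140625

P(X=6) = 3784704/244140625 ≈ 1.55%


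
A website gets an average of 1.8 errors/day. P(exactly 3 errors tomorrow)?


Poisson(λ=1.8): P(X=3) = e^(-λ)×λ^k/k!
= e^(-1.8) × 1.8^3 / 3!
≈ 0.1652988882 × 5.832 / 6 ≈ 0.160671

P(X=3) ≈ 0.160671 ≈ 16.07%


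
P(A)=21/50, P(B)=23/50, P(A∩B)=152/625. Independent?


P(A)×P(B) = 483/2500
P(A∩B) = 152/625
Not equal → NOT independent

No, not independent


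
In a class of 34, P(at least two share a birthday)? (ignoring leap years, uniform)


P(all different) = Π(365-i)/365 for i=0..33
= 0.204683
P(match) = 1 - 0.204683 = 0.795317

P ≈ 0.7953 ≈ 79.53%


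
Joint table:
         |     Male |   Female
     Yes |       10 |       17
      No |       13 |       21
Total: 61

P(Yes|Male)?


P(Yes|Male) = 10/(10+13) = 10/23

P = 10/23 ≈ 43.48%


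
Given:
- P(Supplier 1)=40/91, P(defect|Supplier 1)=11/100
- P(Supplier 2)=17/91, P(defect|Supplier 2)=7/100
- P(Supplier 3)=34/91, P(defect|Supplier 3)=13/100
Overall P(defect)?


P(B) = Σ P(B|Aᵢ)×P(Aᵢ)
  11/100×40/91 = 22/455
  7/100×17/91 = 17/1300
  13/100×34/91 = 17/350
Sum = 11/100

P(defect) = 11/100 ≈ 11.00%


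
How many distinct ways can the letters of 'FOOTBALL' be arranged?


Letters: 8, freq: {'F': 1, 'O': 2, 'T': 1, 'B': 1, 'A': 1, 'L': 2}
8!/(1!×2!×1!×1!×1!×2!) = 40320/4 = 10080

10080


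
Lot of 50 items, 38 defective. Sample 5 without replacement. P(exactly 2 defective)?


Hypergeometric: C(38,2)×C(12,3)/C(50,5)
= 703×220/2118760 = 7733/105938

P(X=2) = 7733/105938 ≈ 7.30%


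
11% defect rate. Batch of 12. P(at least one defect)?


P(all good) = (89/100)^12 = 246990403565262140303521/1000000000000000000000000
P(≥1 defect) = 753009596434737859696479/1000000000000000000000000

P = 753009596434737859696479/1000000000000000000000000 ≈ 75.30%


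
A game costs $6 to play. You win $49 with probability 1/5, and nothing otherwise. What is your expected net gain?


E[gain] = (49-6)×1/5 + (-6)×4/5
= 43/5 - 24/5 = 19/5

Expected net gain = $19/5 ≈ $3.80


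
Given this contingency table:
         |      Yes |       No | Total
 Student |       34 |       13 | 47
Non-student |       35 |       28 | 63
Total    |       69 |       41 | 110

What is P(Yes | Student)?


P(Yes | Student) = 34/(34+13) = 34/47

P(Yes|Student) = 34/47 ≈ 72.34%


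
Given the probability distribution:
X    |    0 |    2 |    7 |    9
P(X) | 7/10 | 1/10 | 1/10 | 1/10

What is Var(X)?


E[X] = 9/5
E[X²] = 67/5
Var(X) = E[X²] - (E[X])² = 67/5 - 81/25 = 254/25

Var(X) = 254/25 ≈ 10.1600


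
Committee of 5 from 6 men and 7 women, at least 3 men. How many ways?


Count by #men:
  3M,2W: C(6,3)×C(7,2)=420
  4M,1W: C(6,4)×C(7,1)=105
  5M,0W: C(6,5)×C(7,0)=6
Total = 531

531


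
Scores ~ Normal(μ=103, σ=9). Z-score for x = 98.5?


z = (x - μ)/σ = (98.5 - 103)/9 = -0.5

z = -0.5


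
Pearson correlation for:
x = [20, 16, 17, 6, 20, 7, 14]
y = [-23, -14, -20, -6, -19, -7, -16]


n=7, Σx=100, Σy=-105, Σxy=-1713, Σx²=1626, Σy²=1827
r = (7×(-1713) - 100×(-105))/√((7×1626 - 100²)(7×1827 - (-105)²))
= -1491/√(1382×1764) = -1491/√2437848 ≈ -1491/1561.3609 ≈ -0.9549

r ≈ -0.9549


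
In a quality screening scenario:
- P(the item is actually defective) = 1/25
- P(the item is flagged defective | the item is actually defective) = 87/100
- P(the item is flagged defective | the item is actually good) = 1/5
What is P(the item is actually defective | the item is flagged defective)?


Using Bayes' theorem:
P(A|B) = P(B|A)·P(A) / P(B)

P(the item is flagged defective) = 87/100 × 1/25 + 1/5 × 24/25
= 87/2500 + 24/125 = 567/2500

P(the item is actually defective|the item is flagged defective) = (87/2500) / (567/2500) = 29/189

P(the item is actually defective|the item is flagged defective) = 29/189 ≈ 15.34%


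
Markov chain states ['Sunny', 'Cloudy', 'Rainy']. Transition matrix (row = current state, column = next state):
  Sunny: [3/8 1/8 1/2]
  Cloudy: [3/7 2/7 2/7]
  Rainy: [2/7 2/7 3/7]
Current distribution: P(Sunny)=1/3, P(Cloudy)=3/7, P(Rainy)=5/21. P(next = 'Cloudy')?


P(next=Cloudy) = Σᵢ P(now=i)×P(i→Cloudy)
= 1/3×1/8 + 3/7×2/7 + 5/21×2/7
= 1/24 + 6/49 + 10/147 = 13/56

P = 13/56 ≈ 0.2321


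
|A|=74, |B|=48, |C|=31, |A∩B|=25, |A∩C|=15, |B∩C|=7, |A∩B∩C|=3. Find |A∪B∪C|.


|A∪B∪C| = 74+48+31-25-15-7+3 = 109

|A∪B∪C| = 109


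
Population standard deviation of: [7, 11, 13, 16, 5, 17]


Mean = 69/6 = 23/2
  (7-23/2)²=81/4
  (11-23/2)²=1/4
  (13-23/2)²=9/4
  (16-23/2)²=81/4
  (5-23/2)²=169/4
  (17-23/2)²=121/4
Σ(x-μ)² = 231/2
σ² = (231/2)/6 = 77/4

σ = √(77/4) ≈ 4.3875


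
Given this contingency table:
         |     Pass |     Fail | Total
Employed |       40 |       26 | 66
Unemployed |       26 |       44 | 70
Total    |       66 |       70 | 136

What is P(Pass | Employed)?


P(Pass | Employed) = 40/(40+26) = 40/66 = 20/33

P(Pass|Employed) = 20/33 ≈ 60.61%


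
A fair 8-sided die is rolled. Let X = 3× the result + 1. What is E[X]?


E[die] = (1+8)/2 = 9/2
E[X] = 3×9/2 + 1 = 29/2

E[X] = 29/2


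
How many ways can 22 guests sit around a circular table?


Circular arrangements of 22 distinct objects: fix one position to break rotational symmetry.
(n-1)! = 21! = 51090942171709440000

51090942171709440000


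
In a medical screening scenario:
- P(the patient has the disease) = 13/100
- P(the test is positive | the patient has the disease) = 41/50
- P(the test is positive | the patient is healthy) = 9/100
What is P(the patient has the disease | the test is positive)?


Using Bayes' theorem:
P(A|B) = P(B|A)·P(A) / P(B)

P(the test is positive) = 41/50 × 13/100 + 9/100 × 87/100
= 533/5000 + 783/10000 = 1849/10000

P(the patient has the disease|the test is positive) = (533/5000) / (1849/10000) = 1066/1849

P(the patient has the disease|the test is positive) = 1066/1849 ≈ 57.65%


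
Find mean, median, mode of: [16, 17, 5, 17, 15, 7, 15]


Sorted: [5, 7, 15, 15, 16, 17, 17]
Mean = 92/7
Median = 15
Freq: {16: 1, 17: 2, 5: 1, 15: 2, 7: 1}
Mode: [15, 17]

Mean=92/7, Median=15, Mode=[15, 17]


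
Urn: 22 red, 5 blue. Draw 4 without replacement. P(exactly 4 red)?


Hypergeometric: C(22,4)×C(5,0)/C(27,4)
= 7315×1/17550 = 1463/3510

P(X=4) = 1463/3510 ≈ 41.68%


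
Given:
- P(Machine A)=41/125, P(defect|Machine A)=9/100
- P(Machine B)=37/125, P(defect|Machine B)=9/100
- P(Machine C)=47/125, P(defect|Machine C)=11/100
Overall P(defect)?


P(B) = Σ P(B|Aᵢ)×P(Aᵢ)
  9/100×41/125 = 369/12500
  9/100×37/125 = 333/12500
  11/100×47/125 = 517/12500
Sum = 1219/12500

P(defect) = 1219/12500 ≈ 9.75%


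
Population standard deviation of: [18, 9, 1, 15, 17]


Mean = 60/5 = 12
  (18-12)²=36
  (9-12)²=9
  (1-12)²=121
  (15-12)²=9
  (17-12)²=25
Σ(x-μ)² = 200
σ² = 200/5 = 40

σ = √(40) ≈ 6.3246


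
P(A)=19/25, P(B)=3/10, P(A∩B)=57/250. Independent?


P(A)×P(B) = 57/250
P(A∩B) = 57/250
Equal ✓ → Independent

Yes, independent


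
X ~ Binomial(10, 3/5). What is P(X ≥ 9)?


P(X ≥ 9) = Σ P(X=i) for i=9..10
P(X=9) = 78732/1953125
P(X=10) = 59049/9765625
Sum = 452709/9765625

P(X ≥ 9) = 452709/9765625 ≈ 4.64%


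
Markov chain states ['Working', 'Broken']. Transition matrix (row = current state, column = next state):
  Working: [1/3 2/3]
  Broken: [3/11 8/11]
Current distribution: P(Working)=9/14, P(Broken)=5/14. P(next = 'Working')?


P(next=Working) = Σᵢ P(now=i)×P(i→Working)
= 9/14×1/3 + 5/14×3/11
= 3/14 + 15/154 = 24/77

P = 24/77 ≈ 0.3117


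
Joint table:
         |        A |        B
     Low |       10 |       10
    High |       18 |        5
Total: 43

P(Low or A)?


P(Low∨A) = P(Low) + P(A) - P(Low∧A)
= (20 + 28 - 10)/43 = 38/43

P = 38/43 ≈ 88.37%


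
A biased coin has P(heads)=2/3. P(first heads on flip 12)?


Geometric: P(X=12) = (1-p)^(k-1)×p = (1/3)^11×2/3 = 2/531441

P(X=12) = 2/531441 ≈ 0.00%


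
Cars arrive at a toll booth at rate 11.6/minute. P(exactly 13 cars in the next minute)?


Poisson(λ=11.6): P(X=13) = e^(-λ)×λ^k/k!
= e^(-11.6) × 11.6^13 / 13!
≈ 9.166087736e-06 × 6.88579136852e+13 / 6227020800 ≈ 0.101358

P(X=13) ≈ 0.101358 ≈ 10.14%


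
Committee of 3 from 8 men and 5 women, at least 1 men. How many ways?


Count by #men:
  1M,2W: C(8,1)×C(5,2)=80
  2M,1W: C(8,2)×C(5,1)=140
  3M,0W: C(8,3)×C(5,0)=56
Total = 276

276


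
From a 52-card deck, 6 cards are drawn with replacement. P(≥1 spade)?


P(not a spade) = 39/52 = 3/4
P(none in 6 draws) = (3/4)^6 = 729/4096
P(≥1 spade) = 1 - 729/4096 = 3367/4096

P = 3367/4096 ≈ 82.20%


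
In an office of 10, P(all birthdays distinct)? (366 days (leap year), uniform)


P(all different) = Π(366-i)/366 for i=0..9
= (366/366)×(365/366)×...×(357/366)
= 0.883355

P ≈ 0.8834 ≈ 88.34%


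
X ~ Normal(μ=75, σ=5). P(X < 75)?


z = (75-75)/5 = 0.0
P(Z < 0.0) = 0.5000

P(X < 75) ≈ 0.5000


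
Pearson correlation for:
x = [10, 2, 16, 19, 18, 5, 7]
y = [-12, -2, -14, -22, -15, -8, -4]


n=7, Σx=77, Σy=-77, Σxy=-1104, Σx²=1119, Σy²=1133
r = (7×(-1104) - 77×(-77))/√((7×1119 - 77²)(7×1133 - (-77)²))
= -1799/√(1904×2002) = -1799/√3811808 ≈ -1799/1952.3852 ≈ -0.9214

r ≈ -0.9214


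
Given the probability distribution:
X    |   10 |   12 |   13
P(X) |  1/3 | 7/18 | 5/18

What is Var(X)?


E[X] = 209/18
E[X²] = 2453/18
Var(X) = E[X²] - (E[X])² = 2453/18 - 43681/324 = 473/324

Var(X) = 473/324 ≈ 1.4599


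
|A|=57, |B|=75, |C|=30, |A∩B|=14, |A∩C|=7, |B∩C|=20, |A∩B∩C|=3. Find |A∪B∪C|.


|A∪B∪C| = 57+75+30-14-7-20+3 = 124

|A∪B∪C| = 124


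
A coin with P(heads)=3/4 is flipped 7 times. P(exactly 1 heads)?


Binomial: P(X=1) = C(7,1)×p^1×(1-p)^6
= 7 × 3/4 × 1/4096 = 21/16384

P(X=1) = 21/16384 ≈ 0.13%


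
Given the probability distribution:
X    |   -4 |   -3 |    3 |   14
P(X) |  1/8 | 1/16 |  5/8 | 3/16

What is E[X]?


E[X] = Σ x·P(X=x)
= (-4)×(1/8) + (-3)×(1/16) + (3)×(5/8) + (14)×(3/16)
= 61/16

E[X] = 61/16


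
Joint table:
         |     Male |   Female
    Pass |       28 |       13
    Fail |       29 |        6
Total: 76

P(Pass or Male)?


P(Pass∨Male) = P(Pass) + P(Male) - P(Pass∧Male)
= (41 + 57 - 28)/76 = 70/76 = 35/38

P = 35/38 ≈ 92.11%


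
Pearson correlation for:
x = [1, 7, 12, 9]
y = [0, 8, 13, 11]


n=4, Σx=29, Σy=32, Σxy=311, Σx²=275, Σy²=354
r = (4×311 - 29×32)/√((4×275 - 29²)(4×354 - 32²))
= 316/√(259×392) = 316/√101528 ≈ 316/318.6346 ≈ 0.9917

r ≈ 0.9917


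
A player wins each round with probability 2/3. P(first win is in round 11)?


Geometric: P(X=11) = (1-p)^(k-1)×p = (1/3)^10×2/3 = 2/177147

P(X=11) = 2/177147 ≈ 0.00%


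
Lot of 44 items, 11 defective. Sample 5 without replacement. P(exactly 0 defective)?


Hypergeometric: C(11,0)×C(33,5)/C(44,5)
= 1×237336/1086008 = 2697/12341

P(X=0) = 2697/12341 ≈ 21.85%


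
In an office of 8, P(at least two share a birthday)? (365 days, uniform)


P(all different) = Π(365-i)/365 for i=0..7
= 0.925665
P(match) = 1 - 0.925665 = 0.074335

P ≈ 0.0743 ≈ 7.43%


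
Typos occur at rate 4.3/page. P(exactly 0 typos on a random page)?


Poisson(λ=4.3): P(X=0) = e^(-λ)×λ^k/k!
= e^(-4.3) × 4.3^0 / 0!
≈ 0.01356855901 × 1 / 1 ≈ 0.013569

P(X=0) ≈ 0.013569 ≈ 1.36%


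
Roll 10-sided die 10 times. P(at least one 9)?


P(no 9)^10 = (9/10)^10 = 3486784401/10000000000
P(≥1) = 1 - 3486784401/10000000000 = 6513215599/10000000000

P = 6513215599/10000000000 ≈ 65.13%


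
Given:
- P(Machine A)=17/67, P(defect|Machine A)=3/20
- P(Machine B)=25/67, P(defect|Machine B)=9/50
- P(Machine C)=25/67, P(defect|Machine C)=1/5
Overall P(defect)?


P(B) = Σ P(B|Aᵢ)×P(Aᵢ)
  3/20×17/67 = 51/1340
  9/50×25/67 = 9/134
  1/5×25/67 = 5/67
Sum = 241/1340

P(defect) = 241/1340 ≈ 17.99%


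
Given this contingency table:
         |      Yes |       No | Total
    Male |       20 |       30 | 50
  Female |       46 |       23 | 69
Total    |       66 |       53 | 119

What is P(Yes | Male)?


P(Yes | Male) = 20/(20+30) = 20/50 = 2/5

P(Yes|Male) = 2/5 ≈ 40.00%


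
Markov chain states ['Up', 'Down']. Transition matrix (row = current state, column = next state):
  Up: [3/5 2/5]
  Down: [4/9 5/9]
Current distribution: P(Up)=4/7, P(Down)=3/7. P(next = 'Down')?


P(next=Down) = Σᵢ P(now=i)×P(i→Down)
= 4/7×2/5 + 3/7×5/9
= 8/35 + 5/21 = 7/15

P = 7/15 ≈ 0.4667


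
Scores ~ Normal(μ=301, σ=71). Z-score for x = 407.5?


z = (x - μ)/σ = (407.5 - 301)/71 = 1.5

z = 1.5
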